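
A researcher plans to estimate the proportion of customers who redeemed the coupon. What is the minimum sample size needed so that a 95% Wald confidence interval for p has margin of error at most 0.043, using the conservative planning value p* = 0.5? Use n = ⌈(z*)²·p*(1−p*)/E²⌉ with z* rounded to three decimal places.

The 95% critical value is z* = 1.960.
p*(1−p*) = 0.2500.
(z*)²·p*(1−p*)/E² = 3.841600·0.2500/0.001849 = 519.416.
Rounding up, n = 520.

n = 520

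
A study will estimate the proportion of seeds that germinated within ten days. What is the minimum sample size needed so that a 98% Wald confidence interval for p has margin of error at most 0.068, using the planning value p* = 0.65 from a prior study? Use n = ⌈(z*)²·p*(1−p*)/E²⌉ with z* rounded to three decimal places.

n = 267

z* = 2.326 at the 98% level.
p*(1−p*) = 0.2275.
Required n before rounding: 5.410276 × 0.2275 / 0.068² = 266.185.
Rounding up, n = 267.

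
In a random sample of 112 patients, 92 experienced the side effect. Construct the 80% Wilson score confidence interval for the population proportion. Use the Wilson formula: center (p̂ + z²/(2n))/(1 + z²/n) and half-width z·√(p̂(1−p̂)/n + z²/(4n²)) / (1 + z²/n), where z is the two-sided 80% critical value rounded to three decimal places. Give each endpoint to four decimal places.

(0.7705, 0.8631)

p̂ = 92/112 = 0.82143; z = 1.282, so z² = 1.643524.
1 + z²/n = 1.014674.
Adjusted center: (0.82143 + z²/(2n))/1.014674 = 0.81678.
Radicand: p̂(1−p̂)/n + z²/(4n²) = 0.001309676 + 0.000032755 = 0.001342431.
Half-width = 1.282·√0.001342431/1.014674 = 0.04629.
CI: 0.81678 ± 0.04629 = (0.7705, 0.8631).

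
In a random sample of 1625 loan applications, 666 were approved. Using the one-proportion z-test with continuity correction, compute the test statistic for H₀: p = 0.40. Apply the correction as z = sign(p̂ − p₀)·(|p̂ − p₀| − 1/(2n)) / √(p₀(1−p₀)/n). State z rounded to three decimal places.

With x = 666 successes in n = 1625, p̂ = 0.40985. p̂ − p₀ = 0.009846.
Continuity correction 1/(2n) = 1/3250 = 0.000308.
Corrected numerator: |0.009846| − 0.000308 = 0.009538.
SE₀ = √(0.40·0.60/1625) = 0.012153.
z = (+)0.009538/0.012153 = 0.785.

z = 0.785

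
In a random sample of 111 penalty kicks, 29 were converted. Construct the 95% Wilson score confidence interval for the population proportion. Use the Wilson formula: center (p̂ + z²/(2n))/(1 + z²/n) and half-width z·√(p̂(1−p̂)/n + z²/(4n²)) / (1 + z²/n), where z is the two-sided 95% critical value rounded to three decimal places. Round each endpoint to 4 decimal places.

Here p̂ = 29/111 = 0.26126 and z = 1.960 (z² = 3.841600).
Denominator 1 + z²/n = 1 + 3.841600/111 = 1.034609.
Adjusted center: (0.26126 + z²/(2n))/1.034609 = 0.26925.
Radicand: p̂(1−p̂)/n + z²/(4n²) = 0.001738773 + 0.000077948 = 0.001816721.
Half-width = z·√(radicand)/denom = 1.960·0.042623/1.034609 = 0.08075.
So the interval runs from 0.1885 to 0.3500.

(0.1885, 0.3500)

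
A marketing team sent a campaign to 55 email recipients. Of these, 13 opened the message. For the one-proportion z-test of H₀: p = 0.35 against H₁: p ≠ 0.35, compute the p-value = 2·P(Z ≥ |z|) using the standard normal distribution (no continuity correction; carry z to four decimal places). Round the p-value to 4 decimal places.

p-value = 0.0772

The sample proportion is 13/55 = 0.23636.
SE₀ = √(0.35·0.65/55) = 0.064315.
z = (p̂ − p₀)/SE = (13/55 − 0.35)/0.064315 ≈ -1.7669.
p-value = 2·P(Z ≥ |z|) with z = -1.7669 → 0.0772.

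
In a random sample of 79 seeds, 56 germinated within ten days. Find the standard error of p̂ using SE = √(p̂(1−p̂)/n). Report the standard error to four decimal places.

The sample proportion is 56/79 = 0.70886.
p̂(1−p̂) = 0.206378.
SE = √(0.206378/79) = √0.002612380 = 0.0511.

SE = 0.0511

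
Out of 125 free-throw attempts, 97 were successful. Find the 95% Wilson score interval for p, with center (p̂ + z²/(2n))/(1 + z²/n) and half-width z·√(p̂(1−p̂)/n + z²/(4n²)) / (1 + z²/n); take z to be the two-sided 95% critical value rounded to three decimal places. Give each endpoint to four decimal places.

(0.6953, 0.8402)

p̂ = 97/125 = 0.77600; z = 1.960, so z² = 3.841600.
Denominator 1 + z²/n = 1 + 3.841600/125 = 1.030733.
Center = (0.77600 + 0.015366)/1.030733 = 0.76777.
Radicand: p̂(1−p̂)/n + z²/(4n²) = 0.001390592 + 0.000061466 = 0.001452058.
Half-width = 1.960·√0.001452058/1.030733 = 0.07246.
Interval: 0.76777 ± 0.07246 → (0.6953, 0.8402).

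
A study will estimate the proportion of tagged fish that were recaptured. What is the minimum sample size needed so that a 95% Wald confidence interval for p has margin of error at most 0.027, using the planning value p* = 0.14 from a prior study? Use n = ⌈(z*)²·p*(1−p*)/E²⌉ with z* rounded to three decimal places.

The 95% critical value is z* = 1.960.
p*(1−p*) = 0.14·0.86 = 0.1204.
Required n before rounding: 3.841600 × 0.1204 / 0.027² = 634.470.
⌈634.470⌉ = 635.

n = 635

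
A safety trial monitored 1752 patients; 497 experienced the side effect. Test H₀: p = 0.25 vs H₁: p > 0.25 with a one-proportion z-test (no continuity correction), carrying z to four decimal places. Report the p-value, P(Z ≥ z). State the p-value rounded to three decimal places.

p-value = 0.001

The sample proportion is 497/1752 = 0.28368.
SE₀ = √(0.25·0.75/1752) = 0.010345.
Test statistic (full precision, shown to 4 dp): z = (497/1752 − 0.25)/SE₀ ≈ 3.2552.
From the standard normal, P(Z ≥ z) = 0.001.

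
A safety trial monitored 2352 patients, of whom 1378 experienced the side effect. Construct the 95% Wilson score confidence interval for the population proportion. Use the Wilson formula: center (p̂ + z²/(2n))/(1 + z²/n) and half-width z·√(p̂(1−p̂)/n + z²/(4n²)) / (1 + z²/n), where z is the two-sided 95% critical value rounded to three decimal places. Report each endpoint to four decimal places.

(0.5659, 0.6056)

Here p̂ = 1378/2352 = 0.58588 and z = 1.960 (z² = 3.841600).
Denominator 1 + z²/n = 1 + 3.841600/2352 = 1.001633.
Adjusted center: (0.58588 + z²/(2n))/1.001633 = 0.58574.
Radicand: p̂(1−p̂)/n + z²/(4n²) = 0.000103156 + 0.000000174 = 0.000103330.
Half-width = z·√(radicand)/denom = 1.960·0.010165/1.001633 = 0.01989.
Interval: 0.58574 ± 0.01989 → (0.5659, 0.6056).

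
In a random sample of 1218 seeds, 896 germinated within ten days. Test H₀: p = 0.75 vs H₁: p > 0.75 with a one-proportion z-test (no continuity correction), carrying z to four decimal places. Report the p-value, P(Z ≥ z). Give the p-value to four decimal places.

p-value = 0.8766

Sample proportion p̂ = 896/1218 = 0.73563.
Under H₀, SE = √(p₀(1−p₀)/n) = √(0.75·0.25/1218) = √0.000153941 = 0.012407.
z = (p̂ − p₀)/SE = (896/1218 − 0.75)/0.012407 ≈ -1.1580.
From the standard normal, P(Z ≥ z) = 0.8766.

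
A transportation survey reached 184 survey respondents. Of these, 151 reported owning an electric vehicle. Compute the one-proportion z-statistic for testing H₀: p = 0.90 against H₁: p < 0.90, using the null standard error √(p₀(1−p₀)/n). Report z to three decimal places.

z = -3.588

p̂ = 151/184 = 0.82065.
Null standard error: √(0.90·0.10/184) = √0.000489130 = 0.022116.
z = (0.82065 − 0.90)/0.022116 = -0.07935/0.022116 = -3.588.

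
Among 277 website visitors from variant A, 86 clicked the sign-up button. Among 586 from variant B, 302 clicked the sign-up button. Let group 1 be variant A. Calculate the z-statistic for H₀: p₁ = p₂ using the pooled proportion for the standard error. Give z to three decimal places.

z = -5.649

p̂₁ = 86/277 = 0.31047, p̂₂ = 302/586 = 0.51536.
Pooled p̂ = (86+302)/(277+586) = 388/863 = 0.44959.
Pooled SE = √[0.2474593·0.00531659] ≈ 0.036272.
z = -0.20489/0.036272 = -5.649.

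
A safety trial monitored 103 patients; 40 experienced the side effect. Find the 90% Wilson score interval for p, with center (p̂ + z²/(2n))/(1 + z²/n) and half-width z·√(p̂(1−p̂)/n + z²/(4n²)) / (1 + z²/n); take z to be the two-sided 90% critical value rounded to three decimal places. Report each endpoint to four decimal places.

(0.3132, 0.4692)

Here p̂ = 40/103 = 0.38835 and z = 1.645 (z² = 2.706025).
Denominator 1 + z²/n = 1 + 2.706025/103 = 1.026272.
Adjusted center: (0.38835 + z²/(2n))/1.026272 = 0.39121.
Radicand: p̂(1−p̂)/n + z²/(4n²) = 0.002306157 + 0.000063767 = 0.002369924.
Half-width = 1.645·√0.002369924/1.026272 = 0.07803.
CI: 0.39121 ± 0.07803 = (0.3132, 0.4692).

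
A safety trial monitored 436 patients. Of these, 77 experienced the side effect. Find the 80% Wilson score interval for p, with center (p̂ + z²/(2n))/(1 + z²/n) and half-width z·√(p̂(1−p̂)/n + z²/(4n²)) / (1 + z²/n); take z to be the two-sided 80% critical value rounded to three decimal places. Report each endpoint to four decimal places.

(0.1544, 0.2012)

Here p̂ = 77/436 = 0.17661 and z = 1.282 (z² = 1.643524).
1 + z²/n = 1.003770.
Adjusted center: (0.17661 + z²/(2n))/1.003770 = 0.17782.
Radicand: p̂(1−p̂)/n + z²/(4n²) = 0.000333523 + 0.000002161 = 0.000335684.
Half-width = z·√(radicand)/denom = 1.282·0.018322/1.003770 = 0.02340.
So the interval runs from 0.1544 to 0.2012.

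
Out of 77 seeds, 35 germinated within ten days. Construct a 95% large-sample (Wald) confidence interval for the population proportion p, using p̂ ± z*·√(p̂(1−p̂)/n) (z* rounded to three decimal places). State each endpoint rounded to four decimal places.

(0.3433, 0.5658)

Sample proportion p̂ = 35/77 = 0.45455.
SE = √(p̂(1−p̂)/n) = √(0.247934/77) = 0.056744.
The 95% critical value is z* = 1.960.
Margin = 1.960·0.056744 = 0.11122.
So the interval runs from 0.3433 to 0.5658.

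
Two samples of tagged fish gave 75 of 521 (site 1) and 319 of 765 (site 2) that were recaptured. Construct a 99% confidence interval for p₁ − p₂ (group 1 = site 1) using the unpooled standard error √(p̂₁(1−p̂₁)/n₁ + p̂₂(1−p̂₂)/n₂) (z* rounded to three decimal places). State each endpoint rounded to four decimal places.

(-0.3337, -0.2124)

p̂₁ = 75/521 = 0.14395, p̂₂ = 319/765 = 0.41699; p̂₁ − p̂₂ = -0.27304.
Unpooled SE = √(p̂₁(1−p̂₁)/n₁ + p̂₂(1−p̂₂)/n₂) = √(0.000236528 + 0.000317791) = 0.023544.
For 99% confidence, z* = 2.576. Margin of error = 0.06065.
CI: -0.27304 ± 0.06065 = (-0.3337, -0.2124).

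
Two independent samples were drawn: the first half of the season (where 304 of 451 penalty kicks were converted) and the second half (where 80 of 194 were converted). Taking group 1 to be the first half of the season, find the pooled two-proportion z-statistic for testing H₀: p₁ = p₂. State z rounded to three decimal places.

z = 6.210

p̂₁ = 304/451 = 0.67406, p̂₂ = 80/194 = 0.41237.
Pooling: p̂ = 384/645 = 0.59535.
SE = √[p̂(1−p̂)(1/n₁+1/n₂)] = √[0.59535·0.40465·(1/451+1/194)] ≈ 0.042142.
z = 0.26169/0.042142 = 6.210.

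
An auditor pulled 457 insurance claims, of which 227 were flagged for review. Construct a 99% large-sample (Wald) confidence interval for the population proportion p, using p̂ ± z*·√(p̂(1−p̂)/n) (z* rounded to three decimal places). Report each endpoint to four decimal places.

Sample proportion p̂ = 227/457 = 0.49672.
SE = √(p̂(1−p̂)/n) = √(0.249989/457) = 0.023389.
For 99% confidence, z* = 2.576.
Margin = 2.576·0.023389 = 0.06025.
Interval: 0.49672 ± 0.06025 → (0.4365, 0.5570).

(0.4365, 0.5570)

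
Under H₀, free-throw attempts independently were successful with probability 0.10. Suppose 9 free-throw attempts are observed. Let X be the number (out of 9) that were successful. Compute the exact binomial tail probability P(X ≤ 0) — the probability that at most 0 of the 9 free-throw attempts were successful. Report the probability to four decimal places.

X is binomial with n = 9 and p = 0.10.
P(X ≤ 0) = C(9,0)·0.10^0·0.90^9.
= 0.387420 = 0.3874.

P = 0.3874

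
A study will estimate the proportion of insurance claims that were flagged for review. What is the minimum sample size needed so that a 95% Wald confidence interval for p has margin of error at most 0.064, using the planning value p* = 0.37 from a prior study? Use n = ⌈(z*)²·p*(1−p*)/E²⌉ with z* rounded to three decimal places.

z* = 1.960 at the 95% level.
p*(1−p*) = 0.2331.
Required n before rounding: 3.841600 × 0.2331 / 0.064² = 218.622.
Rounding up, n = 219.

n = 219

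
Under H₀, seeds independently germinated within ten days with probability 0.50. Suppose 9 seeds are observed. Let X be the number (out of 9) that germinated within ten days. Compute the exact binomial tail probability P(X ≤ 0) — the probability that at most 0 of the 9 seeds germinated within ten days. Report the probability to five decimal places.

X ~ Binomial(n=9, p=0.50).
P(X ≤ 0) = C(9,0)·0.50^0·0.50^9.
= 0.001953 = 0.00195.

P = 0.00195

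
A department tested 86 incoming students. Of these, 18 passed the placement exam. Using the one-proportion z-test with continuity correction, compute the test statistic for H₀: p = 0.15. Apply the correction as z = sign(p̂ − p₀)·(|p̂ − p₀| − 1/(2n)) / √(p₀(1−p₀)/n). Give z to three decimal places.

z = 1.389

The sample proportion is 18/86 = 0.20930. p̂ − p₀ = 0.059302.
Continuity correction 1/(2n) = 1/172 = 0.005814.
Corrected numerator: |0.059302| − 0.005814 = 0.053488.
SE₀ = √(0.15·0.85/86) = 0.038504.
z = (+)0.053488/0.038504 = 1.389.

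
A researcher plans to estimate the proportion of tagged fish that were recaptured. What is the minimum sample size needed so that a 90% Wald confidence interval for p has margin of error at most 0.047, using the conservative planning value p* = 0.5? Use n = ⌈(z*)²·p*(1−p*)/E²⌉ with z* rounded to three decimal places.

The 90% critical value is z* = 1.645.
p*(1−p*) = 0.50·0.50 = 0.2500.
Required n before rounding: 2.706025 × 0.2500 / 0.047² = 306.250.
Rounding up, n = 307.

n = 307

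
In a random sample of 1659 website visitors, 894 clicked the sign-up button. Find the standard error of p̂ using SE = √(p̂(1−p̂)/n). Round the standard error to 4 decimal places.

p̂ = 894/1659 = 0.53888.
p̂(1−p̂) = 0.248488.
SE = √(0.248488/1659) = √0.000149782 = 0.0122.

SE = 0.0122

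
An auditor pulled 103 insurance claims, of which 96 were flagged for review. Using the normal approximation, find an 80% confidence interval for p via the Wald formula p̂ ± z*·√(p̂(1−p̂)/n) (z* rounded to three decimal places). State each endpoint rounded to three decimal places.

Sample proportion p̂ = 96/103 = 0.93204.
Standard error of p̂: √(0.063342/103) = √0.000614975 = 0.024799.
z* = 1.282 at the 80% level.
Margin of error: 1.282 × 0.024799 = 0.03179.
Interval: 0.93204 ± 0.03179 → (0.900, 0.964).

(0.900, 0.964)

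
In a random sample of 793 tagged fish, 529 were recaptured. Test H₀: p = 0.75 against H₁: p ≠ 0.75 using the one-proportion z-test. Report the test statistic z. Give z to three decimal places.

The sample proportion is 529/793 = 0.66709.
Null standard error: √(0.75·0.25/793) = √0.000236444 = 0.015377.
z = (0.66709 − 0.75)/0.015377 = -0.08291/0.015377 = -5.392.

z = -5.392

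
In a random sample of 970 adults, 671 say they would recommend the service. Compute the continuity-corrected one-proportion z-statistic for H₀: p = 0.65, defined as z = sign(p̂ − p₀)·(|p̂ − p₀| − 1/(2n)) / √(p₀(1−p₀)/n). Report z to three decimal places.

Sample proportion p̂ = 671/970 = 0.69175. p̂ − p₀ = 0.041753.
1/(2n) = 0.000515.
Corrected numerator: |0.041753| − 0.000515 = 0.041238.
Null standard error: √(0.65·0.35/970) = √0.000234536 = 0.015315.
z = (+)0.041238/0.015315 = 2.693.

z = 2.693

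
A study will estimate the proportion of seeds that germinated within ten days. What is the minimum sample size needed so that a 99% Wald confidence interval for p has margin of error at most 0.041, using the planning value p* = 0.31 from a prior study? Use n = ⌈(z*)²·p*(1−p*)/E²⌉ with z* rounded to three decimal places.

n = 845

z* = 2.576 at the 99% level.
p*(1−p*) = 0.31·0.69 = 0.2139.
(z*)²·p*(1−p*)/E² = 6.635776·0.2139/0.001681 = 844.374.
Rounding up, n = 845.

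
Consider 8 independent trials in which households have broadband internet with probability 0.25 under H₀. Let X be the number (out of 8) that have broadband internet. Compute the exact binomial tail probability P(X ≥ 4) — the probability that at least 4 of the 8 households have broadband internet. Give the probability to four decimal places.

X ~ Binomial(n=8, p=0.25).
P(X ≥ 4) = Σ_{j=4}^{8} C(8,j)·0.25^j·0.75^{8−j}.
= 0.086517 + 0.023071 + 0.003845 + 0.000366 + 0.000015 = 0.1138.

P = 0.1138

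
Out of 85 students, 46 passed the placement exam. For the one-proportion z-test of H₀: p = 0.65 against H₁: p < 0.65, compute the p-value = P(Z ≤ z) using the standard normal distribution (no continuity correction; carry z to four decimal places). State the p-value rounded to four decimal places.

p-value = 0.0177

The sample proportion is 46/85 = 0.54118.
Null standard error: √(0.65·0.35/85) = √0.002676471 = 0.051735.
z = (p̂ − p₀)/SE = (46/85 − 0.65)/0.051735 ≈ -2.1035.
From the standard normal, P(Z ≤ z) = 0.0177.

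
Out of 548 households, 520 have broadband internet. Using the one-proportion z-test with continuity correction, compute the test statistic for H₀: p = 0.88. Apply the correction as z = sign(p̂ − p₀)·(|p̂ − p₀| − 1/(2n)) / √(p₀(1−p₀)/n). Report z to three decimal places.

With x = 520 successes in n = 548, p̂ = 0.94891. p̂ − p₀ = 0.068905.
1/(2n) = 0.000912.
Corrected numerator: |0.068905| − 0.000912 = 0.067993.
Under H₀, SE = √(p₀(1−p₀)/n) = √(0.88·0.12/548) = √0.000192701 = 0.013882.
z = +0.067993/0.013882 = 4.898.

z = 4.898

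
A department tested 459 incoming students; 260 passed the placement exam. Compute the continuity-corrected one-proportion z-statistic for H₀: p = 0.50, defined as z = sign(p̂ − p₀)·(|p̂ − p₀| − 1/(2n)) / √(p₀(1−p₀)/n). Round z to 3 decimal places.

z = 2.801

Sample proportion p̂ = 260/459 = 0.56645. p̂ − p₀ = 0.066449.
Continuity correction 1/(2n) = 1/918 = 0.001089.
Corrected numerator: |0.066449| − 0.001089 = 0.065360.
Null standard error: √(0.50·0.50/459) = √0.000544662 = 0.023338.
z = +0.065360/0.023338 = 2.801.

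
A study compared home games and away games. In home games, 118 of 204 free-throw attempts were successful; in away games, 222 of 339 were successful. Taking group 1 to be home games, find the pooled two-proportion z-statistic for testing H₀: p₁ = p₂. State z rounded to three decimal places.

z = -1.783

Sample proportions: p̂₁ = 118/204 = 0.57843 and p̂₂ = 222/339 = 0.65487.
Pooled p̂ = (118+222)/(204+339) = 340/543 = 0.62615.
Pooled SE = √[0.2340859·0.00785181] ≈ 0.042872.
z = (p̂₁ − p̂₂)/SE = (0.57843 − 0.65487)/0.042872 = -0.07644/0.042872 = -1.783.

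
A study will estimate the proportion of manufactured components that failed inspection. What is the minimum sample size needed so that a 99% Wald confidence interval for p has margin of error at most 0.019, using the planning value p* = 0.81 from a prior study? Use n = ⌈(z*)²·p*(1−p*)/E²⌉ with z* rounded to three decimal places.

z* = 2.576 at the 99% level.
p*(1−p*) = 0.1539.
Required n before rounding: 6.635776 × 0.1539 / 0.019² = 2828.936.
Rounding up, n = 2829.

n = 2829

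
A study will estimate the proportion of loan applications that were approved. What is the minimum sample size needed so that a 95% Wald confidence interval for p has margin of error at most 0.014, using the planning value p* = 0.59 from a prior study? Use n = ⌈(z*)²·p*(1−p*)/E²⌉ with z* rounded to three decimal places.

n = 4742

z* = 1.960 at the 95% level.
p*(1−p*) = 0.2419.
Required n before rounding: 3.841600 × 0.2419 / 0.014² = 4741.240.
⌈4741.240⌉ = 4742.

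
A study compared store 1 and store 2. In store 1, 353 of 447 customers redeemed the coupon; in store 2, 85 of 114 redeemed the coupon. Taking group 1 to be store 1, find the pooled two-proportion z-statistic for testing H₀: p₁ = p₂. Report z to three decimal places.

Sample proportions: p̂₁ = 353/447 = 0.78971 and p̂₂ = 85/114 = 0.74561.
Pooling: p̂ = 438/561 = 0.78075.
SE = √[p̂(1−p̂)(1/n₁+1/n₂)] = √[0.78075·0.21925·(1/447+1/114)] ≈ 0.043411.
z = 0.04410/0.043411 = 1.016.

z = 1.016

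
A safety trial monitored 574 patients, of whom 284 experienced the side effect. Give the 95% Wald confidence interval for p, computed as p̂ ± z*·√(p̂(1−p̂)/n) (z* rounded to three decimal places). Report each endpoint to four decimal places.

(0.4539, 0.5357)

With x = 284 successes in n = 574, p̂ = 0.49477.
Standard error of p̂: √(0.249973/574) = √0.000435492 = 0.020868.
The 95% critical value is z* = 1.960.
Margin = 1.960·0.020868 = 0.04090.
CI: 0.49477 ± 0.04090 = (0.4539, 0.5357).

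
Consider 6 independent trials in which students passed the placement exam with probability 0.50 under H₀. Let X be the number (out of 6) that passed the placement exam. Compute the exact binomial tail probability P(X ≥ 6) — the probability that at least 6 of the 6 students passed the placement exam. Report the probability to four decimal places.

P = 0.0156

X is binomial with n = 6 and p = 0.50.
P(X ≥ 6) = C(6,6)·0.50^6·0.50^0.
= 0.015625 = 0.0156.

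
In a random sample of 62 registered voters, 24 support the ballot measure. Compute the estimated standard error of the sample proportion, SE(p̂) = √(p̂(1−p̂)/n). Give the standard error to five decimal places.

The sample proportion is 24/62 = 0.38710.
p̂(1−p̂) = 0.38710·0.61290 = 0.237254.
SE = √(0.237254/62) = √0.003826677 = 0.06186.

SE = 0.06186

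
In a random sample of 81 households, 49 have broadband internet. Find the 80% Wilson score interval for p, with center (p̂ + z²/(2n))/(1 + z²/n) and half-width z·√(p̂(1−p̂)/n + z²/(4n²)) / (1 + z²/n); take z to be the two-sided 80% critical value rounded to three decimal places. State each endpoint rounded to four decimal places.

(0.5339, 0.6718)

Here p̂ = 49/81 = 0.60494 and z = 1.282 (z² = 1.643524).
Denominator 1 + z²/n = 1 + 1.643524/81 = 1.020290.
Center = (0.60494 + 0.010145)/1.020290 = 0.60285.
Radicand: p̂(1−p̂)/n + z²/(4n²) = 0.002950469 + 0.000062625 = 0.003013094.
Half-width = z·√(radicand)/denom = 1.282·0.054892/1.020290 = 0.06897.
So the interval runs from 0.5339 to 0.6718.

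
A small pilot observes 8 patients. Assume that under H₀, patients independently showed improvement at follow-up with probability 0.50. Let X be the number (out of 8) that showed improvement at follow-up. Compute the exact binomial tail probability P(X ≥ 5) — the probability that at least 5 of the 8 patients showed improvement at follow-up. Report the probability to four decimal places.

X is binomial with n = 8 and p = 0.50.
P(X ≥ 5) = C(8,5)·0.50^5·0.50^3 + C(8,6)·0.50^6·0.50^2 + C(8,7)·0.50^7·0.50^1 + C(8,8)·0.50^8·0.50^0.
= 0.218750 + 0.109375 + 0.031250 + 0.003906 = 0.3633.

P = 0.3633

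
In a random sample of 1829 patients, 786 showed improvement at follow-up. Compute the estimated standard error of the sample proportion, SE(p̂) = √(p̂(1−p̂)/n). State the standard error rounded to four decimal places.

SE = 0.0116

p̂ = 786/1829 = 0.42974.
p̂(1−p̂) = 0.42974·0.57026 = 0.245064.
SE = √(0.245064/1829) = √0.000133988 = 0.0116.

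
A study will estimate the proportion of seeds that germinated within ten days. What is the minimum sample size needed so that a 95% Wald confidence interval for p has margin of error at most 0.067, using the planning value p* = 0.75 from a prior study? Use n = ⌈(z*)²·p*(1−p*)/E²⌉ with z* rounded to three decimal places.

z* = 1.960 at the 95% level.
p*(1−p*) = 0.1875.
Required n before rounding: 3.841600 × 0.1875 / 0.067² = 160.459.
⌈160.459⌉ = 161.

n = 161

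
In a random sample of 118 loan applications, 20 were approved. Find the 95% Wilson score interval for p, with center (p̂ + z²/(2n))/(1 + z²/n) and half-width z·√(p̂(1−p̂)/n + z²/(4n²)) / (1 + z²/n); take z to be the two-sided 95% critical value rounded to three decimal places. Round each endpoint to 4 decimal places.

Here p̂ = 20/118 = 0.16949 and z = 1.960 (z² = 3.841600).
Denominator 1 + z²/n = 1 + 3.841600/118 = 1.032556.
Adjusted center: (0.16949 + z²/(2n))/1.032556 = 0.17991.
Radicand: p̂(1−p̂)/n + z²/(4n²) = 0.001192917 + 0.000068974 = 0.001261891.
Half-width = z·√(radicand)/denom = 1.960·0.035523/1.032556 = 0.06743.
So the interval runs from 0.1125 to 0.2473.

(0.1125, 0.2473)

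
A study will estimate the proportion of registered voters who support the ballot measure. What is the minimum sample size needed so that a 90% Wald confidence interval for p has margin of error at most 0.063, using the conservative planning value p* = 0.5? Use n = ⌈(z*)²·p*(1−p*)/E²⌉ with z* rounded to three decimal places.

The 90% critical value is z* = 1.645.
p*(1−p*) = 0.50·0.50 = 0.2500.
(z*)²·p*(1−p*)/E² = 2.706025·0.2500/0.003969 = 170.448.
Rounding up, n = 171.

n = 171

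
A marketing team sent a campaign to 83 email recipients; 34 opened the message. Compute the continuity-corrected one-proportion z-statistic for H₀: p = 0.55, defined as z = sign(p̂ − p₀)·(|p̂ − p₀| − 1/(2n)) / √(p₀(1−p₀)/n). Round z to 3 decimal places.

z = -2.460

Sample proportion p̂ = 34/83 = 0.40964. p̂ − p₀ = -0.140361.
Continuity correction 1/(2n) = 1/166 = 0.006024.
Corrected numerator: |-0.140361| − 0.006024 = 0.134337.
SE₀ = √(0.55·0.45/83) = 0.054607.
z = (−)0.134337/0.054607 = -2.460.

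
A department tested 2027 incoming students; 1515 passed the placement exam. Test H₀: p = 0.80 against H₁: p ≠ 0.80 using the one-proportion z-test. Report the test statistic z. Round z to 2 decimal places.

With x = 1515 successes in n = 2027, p̂ = 0.74741.
Null standard error: √(0.80·0.20/2027) = √0.000078934 = 0.008885.
z = (p̂ − p₀)/SE = (0.74741 − 0.80)/0.008885 = -5.92.

z = -5.92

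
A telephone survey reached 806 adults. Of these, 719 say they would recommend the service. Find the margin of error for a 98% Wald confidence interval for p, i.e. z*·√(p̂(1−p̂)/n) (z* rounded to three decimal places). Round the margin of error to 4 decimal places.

ME = 0.0254

With x = 719 successes in n = 806, p̂ = 0.89206.
Standard error of p̂: √(0.096289/806) = √0.000119466 = 0.010930.
z* = 2.326 at the 98% level.
So ME = 0.0254.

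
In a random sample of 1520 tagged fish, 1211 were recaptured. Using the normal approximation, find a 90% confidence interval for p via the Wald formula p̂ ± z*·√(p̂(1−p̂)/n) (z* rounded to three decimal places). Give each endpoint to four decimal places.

(0.7797, 0.8137)

With x = 1211 successes in n = 1520, p̂ = 0.79671.
SE(p̂) = √(0.79671·0.20329/1520) = 0.010323.
For 90% confidence, z* = 1.645.
Margin of error: 1.645 × 0.010323 = 0.01698.
Interval: 0.79671 ± 0.01698 → (0.7797, 0.8137).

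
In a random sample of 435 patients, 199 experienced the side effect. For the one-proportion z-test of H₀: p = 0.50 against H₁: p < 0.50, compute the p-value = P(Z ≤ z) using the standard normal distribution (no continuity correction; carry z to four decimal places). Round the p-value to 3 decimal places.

p-value = 0.038

The sample proportion is 199/435 = 0.45747.
SE₀ = √(0.50·0.50/435) = 0.023973.
Test statistic (full precision, shown to 4 dp): z = (199/435 − 0.50)/SE₀ ≈ -1.7740.
From the standard normal, P(Z ≤ z) = 0.038.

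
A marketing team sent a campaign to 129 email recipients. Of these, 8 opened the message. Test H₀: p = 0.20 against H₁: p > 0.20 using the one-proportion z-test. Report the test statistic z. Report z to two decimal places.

z = -3.92

p̂ = 8/129 = 0.06202.
Null standard error: √(0.20·0.80/129) = √0.001240310 = 0.035218.
z = (0.06202 − 0.20)/0.035218 = -0.13798/0.035218 = -3.92.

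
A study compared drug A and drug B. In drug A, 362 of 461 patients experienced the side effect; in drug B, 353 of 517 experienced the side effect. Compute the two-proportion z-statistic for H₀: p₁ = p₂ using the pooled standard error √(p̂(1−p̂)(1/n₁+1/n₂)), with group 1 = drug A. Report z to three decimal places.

z = 3.607

p̂₁ = 362/461 = 0.78525, p̂₂ = 353/517 = 0.68279.
Pooled p̂ = (362+353)/(461+517) = 715/978 = 0.73108.
SE = √[p̂(1−p̂)(1/n₁+1/n₂)] = √[0.73108·0.26892·(1/461+1/517)] ≈ 0.028403.
z = 0.10246/0.028403 = 3.607.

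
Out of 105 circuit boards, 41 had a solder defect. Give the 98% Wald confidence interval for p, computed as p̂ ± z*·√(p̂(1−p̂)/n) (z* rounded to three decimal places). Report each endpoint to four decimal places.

With x = 41 successes in n = 105, p̂ = 0.39048.
SE = √(p̂(1−p̂)/n) = √(0.238005/105) = 0.047610.
The 98% critical value is z* = 2.326.
Margin = 2.326·0.047610 = 0.11074.
So the interval runs from 0.2797 to 0.5012.

(0.2797, 0.5012)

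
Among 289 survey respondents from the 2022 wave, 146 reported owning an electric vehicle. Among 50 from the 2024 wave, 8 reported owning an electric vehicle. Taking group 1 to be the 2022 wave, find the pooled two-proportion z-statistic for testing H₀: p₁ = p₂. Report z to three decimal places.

Sample proportions: p̂₁ = 146/289 = 0.50519 and p̂₂ = 8/50 = 0.16000.
Pooled p̂ = (146+8)/(289+50) = 154/339 = 0.45428.
SE = √[p̂(1−p̂)(1/n₁+1/n₂)] = √[0.45428·0.54572·(1/289+1/50)] ≈ 0.076263.
z = (p̂₁ − p̂₂)/SE = (0.50519 − 0.16000)/0.076263 = 0.34519/0.076263 = 4.526.

z = 4.526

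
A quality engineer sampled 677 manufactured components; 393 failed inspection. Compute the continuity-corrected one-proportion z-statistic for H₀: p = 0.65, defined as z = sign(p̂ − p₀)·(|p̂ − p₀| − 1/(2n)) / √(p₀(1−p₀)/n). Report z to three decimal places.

p̂ = 393/677 = 0.58050. p̂ − p₀ = -0.069498.
1/(2n) = 0.000739.
Corrected numerator: |-0.069498| − 0.000739 = 0.068759.
Null standard error: √(0.65·0.35/677) = √0.000336041 = 0.018331.
z = −0.068759/0.018331 = -3.751.

z = -3.751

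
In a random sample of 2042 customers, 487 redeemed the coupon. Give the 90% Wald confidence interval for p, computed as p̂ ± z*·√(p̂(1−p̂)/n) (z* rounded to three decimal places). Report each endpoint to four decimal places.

Sample proportion p̂ = 487/2042 = 0.23849.
SE = √(p̂(1−p̂)/n) = √(0.181613/2042) = 0.009431.
z* = 1.645 at the 90% level.
Margin = 1.645·0.009431 = 0.01551.
CI: 0.23849 ± 0.01551 = (0.2230, 0.2540).

(0.2230, 0.2540)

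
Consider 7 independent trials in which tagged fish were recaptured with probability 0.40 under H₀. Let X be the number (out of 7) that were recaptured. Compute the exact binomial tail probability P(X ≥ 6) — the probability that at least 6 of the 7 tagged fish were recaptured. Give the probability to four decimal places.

P = 0.0188

X is binomial with n = 7 and p = 0.40.
P(X ≥ 6) = C(7,6)·0.40^6·0.60^1 + C(7,7)·0.40^7·0.60^0.
= 0.017203 + 0.001638 = 0.0188.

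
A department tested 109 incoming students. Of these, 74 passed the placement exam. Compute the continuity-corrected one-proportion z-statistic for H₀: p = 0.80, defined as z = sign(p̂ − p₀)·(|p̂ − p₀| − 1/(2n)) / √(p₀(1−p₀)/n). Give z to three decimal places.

Sample proportion p̂ = 74/109 = 0.67890. p̂ − p₀ = -0.121101.
1/(2n) = 0.004587.
Corrected numerator: |-0.121101| − 0.004587 = 0.116514.
Under H₀, SE = √(p₀(1−p₀)/n) = √(0.80·0.20/109) = √0.001467890 = 0.038313.
z = (−)0.116514/0.038313 = -3.041.

z = -3.041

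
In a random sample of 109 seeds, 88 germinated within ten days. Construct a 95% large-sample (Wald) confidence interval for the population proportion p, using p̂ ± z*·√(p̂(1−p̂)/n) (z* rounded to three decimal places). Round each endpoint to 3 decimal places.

(0.733, 0.881)

Sample proportion p̂ = 88/109 = 0.80734.
SE(p̂) = √(0.80734·0.19266/109) = 0.037776.
z* = 1.960 at the 95% level.
Margin = 1.960·0.037776 = 0.07404.
So the interval runs from 0.733 to 0.881.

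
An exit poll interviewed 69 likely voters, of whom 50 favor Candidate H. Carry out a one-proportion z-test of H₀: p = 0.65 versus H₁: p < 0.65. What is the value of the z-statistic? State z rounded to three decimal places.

z = 1.300

The sample proportion is 50/69 = 0.72464.
SE₀ = √(0.65·0.35/69) = 0.057420.
z = (0.72464 − 0.65)/0.057420 = 0.07464/0.057420 = 1.300.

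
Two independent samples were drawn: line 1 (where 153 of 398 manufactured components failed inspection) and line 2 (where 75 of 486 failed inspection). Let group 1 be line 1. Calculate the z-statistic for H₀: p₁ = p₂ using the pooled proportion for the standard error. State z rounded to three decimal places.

Sample proportions: p̂₁ = 153/398 = 0.38442 and p̂₂ = 75/486 = 0.15432.
Pooling: p̂ = 228/884 = 0.25792.
SE = √[p̂(1−p̂)(1/n₁+1/n₂)] = √[0.25792·0.74208·(1/398+1/486)] ≈ 0.029576.
z = 0.23010/0.029576 = 7.780.

z = 7.780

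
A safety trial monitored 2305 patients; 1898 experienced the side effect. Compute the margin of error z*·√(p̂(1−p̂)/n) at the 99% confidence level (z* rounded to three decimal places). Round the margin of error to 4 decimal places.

With x = 1898 successes in n = 2305, p̂ = 0.82343.
SE(p̂) = √(0.82343·0.17657/2305) = 0.007942.
The 99% critical value is z* = 2.576.
So ME = 0.0205.

ME = 0.0205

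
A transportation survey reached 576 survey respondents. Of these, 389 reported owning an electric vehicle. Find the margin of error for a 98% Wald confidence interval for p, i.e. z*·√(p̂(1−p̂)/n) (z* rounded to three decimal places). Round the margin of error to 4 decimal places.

Sample proportion p̂ = 389/576 = 0.67535.
SE(p̂) = √(0.67535·0.32465/576) = 0.019510.
For 98% confidence, z* = 2.326.
Margin of error = z*·SE = 2.326 × 0.019510 = 0.0454.

ME = 0.0454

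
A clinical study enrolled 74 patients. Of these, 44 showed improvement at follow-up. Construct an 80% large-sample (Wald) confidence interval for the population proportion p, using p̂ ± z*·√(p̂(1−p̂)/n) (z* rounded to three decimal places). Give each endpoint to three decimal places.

With x = 44 successes in n = 74, p̂ = 0.59459.
SE(p̂) = √(0.59459·0.40541/74) = 0.057074.
z* = 1.282 at the 80% level.
Margin = 1.282·0.057074 = 0.07317.
So the interval runs from 0.521 to 0.668.

(0.521, 0.668)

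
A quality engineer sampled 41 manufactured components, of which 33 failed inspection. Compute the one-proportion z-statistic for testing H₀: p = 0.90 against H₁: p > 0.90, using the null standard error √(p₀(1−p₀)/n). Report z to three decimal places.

The sample proportion is 33/41 = 0.80488.
SE₀ = √(0.90·0.10/41) = 0.046852.
z = (p̂ − p₀)/SE = (0.80488 − 0.90)/0.046852 = -2.030.

z = -2.030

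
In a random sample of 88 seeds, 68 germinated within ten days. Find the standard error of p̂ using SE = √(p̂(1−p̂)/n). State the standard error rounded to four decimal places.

p̂ = 68/88 = 0.77273.
p̂(1−p̂) = 0.175618.
SE = √(0.175618/88) = √0.001995659 = 0.0447.

SE = 0.0447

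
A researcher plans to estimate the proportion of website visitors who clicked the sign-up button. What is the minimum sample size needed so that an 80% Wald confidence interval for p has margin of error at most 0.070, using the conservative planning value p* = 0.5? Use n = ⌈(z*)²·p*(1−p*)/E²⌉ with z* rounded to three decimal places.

The 80% critical value is z* = 1.282.
p*(1−p*) = 0.50·0.50 = 0.2500.
(z*)²·p*(1−p*)/E² = 1.643524·0.2500/0.004900 = 83.853.
Rounding up, n = 84.

n = 84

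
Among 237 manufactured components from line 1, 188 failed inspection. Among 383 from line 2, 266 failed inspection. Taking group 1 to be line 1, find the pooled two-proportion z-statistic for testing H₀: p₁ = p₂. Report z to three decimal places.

Sample proportions: p̂₁ = 188/237 = 0.79325 and p̂₂ = 266/383 = 0.69452.
Pooling: p̂ = 454/620 = 0.73226.
SE = √[p̂(1−p̂)(1/n₁+1/n₂)] = √[0.73226·0.26774·(1/237+1/383)] ≈ 0.036594.
z = 0.09873/0.036594 = 2.698.

z = 2.698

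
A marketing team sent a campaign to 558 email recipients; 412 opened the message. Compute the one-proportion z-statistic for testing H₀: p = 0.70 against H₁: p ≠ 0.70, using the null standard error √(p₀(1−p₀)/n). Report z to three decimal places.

With x = 412 successes in n = 558, p̂ = 0.73835.
Null standard error: √(0.70·0.30/558) = √0.000376344 = 0.019400.
Test statistic: z = 0.03835/0.019400 = 1.977.

z = 1.977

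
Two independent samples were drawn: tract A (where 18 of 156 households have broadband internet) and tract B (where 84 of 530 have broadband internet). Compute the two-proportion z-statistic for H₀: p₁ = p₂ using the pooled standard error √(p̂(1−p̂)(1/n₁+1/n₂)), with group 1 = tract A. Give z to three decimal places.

p̂₁ = 18/156 = 0.11538, p̂₂ = 84/530 = 0.15849.
Pooled p̂ = (18+84)/(156+530) = 102/686 = 0.14869.
SE = √[p̂(1−p̂)(1/n₁+1/n₂)] = √[0.14869·0.85131·(1/156+1/530)] ≈ 0.032407.
z = (p̂₁ − p̂₂)/SE = (0.11538 − 0.15849)/0.032407 = -0.04311/0.032407 = -1.330.

z = -1.330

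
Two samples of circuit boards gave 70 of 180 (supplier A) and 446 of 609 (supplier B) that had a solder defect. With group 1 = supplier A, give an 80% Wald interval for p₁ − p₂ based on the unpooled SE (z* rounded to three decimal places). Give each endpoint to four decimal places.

(-0.3954, -0.2915)

p̂₁ = 70/180 = 0.38889, p̂₂ = 446/609 = 0.73235; p̂₁ − p̂₂ = -0.34346.
Unpooled SE = √(p̂₁(1−p̂₁)/n₁ + p̂₂(1−p̂₂)/n₂) = √(0.001320302 + 0.000321863) = 0.040524.
z* = 1.282 at the 80% level. Margin of error = 0.05195.
So the interval runs from -0.3954 to -0.2915.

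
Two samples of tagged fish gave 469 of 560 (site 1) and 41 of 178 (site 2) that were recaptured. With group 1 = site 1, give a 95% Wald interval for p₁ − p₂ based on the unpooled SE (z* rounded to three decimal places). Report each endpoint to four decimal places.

p̂₁ = 469/560 = 0.83750, p̂₂ = 41/178 = 0.23034; p̂₁ − p̂₂ = 0.60716.
SE = √(0.000243025 + 0.000995966) = √0.001238991 = 0.035199.
z* = 1.960 at the 95% level. Margin = 1.960·0.035199 = 0.06899.
So the interval runs from 0.5382 to 0.6762.

(0.5382, 0.6762)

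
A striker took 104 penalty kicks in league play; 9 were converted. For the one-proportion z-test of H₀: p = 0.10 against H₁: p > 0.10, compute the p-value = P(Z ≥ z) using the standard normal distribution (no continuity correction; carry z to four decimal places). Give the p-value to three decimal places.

p-value = 0.676

With x = 9 successes in n = 104, p̂ = 0.08654.
Under H₀, SE = √(p₀(1−p₀)/n) = √(0.10·0.90/104) = √0.000865385 = 0.029417.
Test statistic (full precision, shown to 4 dp): z = (9/104 − 0.10)/SE₀ ≈ -0.4576.
From the standard normal, P(Z ≥ z) = 0.676.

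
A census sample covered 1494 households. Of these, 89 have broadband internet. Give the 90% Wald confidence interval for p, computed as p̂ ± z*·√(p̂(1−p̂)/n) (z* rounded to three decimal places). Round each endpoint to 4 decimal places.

The sample proportion is 89/1494 = 0.05957.
SE = √(p̂(1−p̂)/n) = √(0.056023/1494) = 0.006124.
z* = 1.645 at the 90% level.
Margin of error: 1.645 × 0.006124 = 0.01007.
CI: 0.05957 ± 0.01007 = (0.0495, 0.0696).

(0.0495, 0.0696)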